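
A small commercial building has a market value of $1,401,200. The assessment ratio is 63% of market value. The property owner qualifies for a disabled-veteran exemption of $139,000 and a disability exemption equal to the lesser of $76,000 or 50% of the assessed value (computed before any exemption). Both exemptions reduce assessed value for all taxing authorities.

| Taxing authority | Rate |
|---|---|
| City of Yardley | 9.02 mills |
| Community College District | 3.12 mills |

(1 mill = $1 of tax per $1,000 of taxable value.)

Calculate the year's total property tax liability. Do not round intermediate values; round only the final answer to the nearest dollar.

Assessed value = $1,401,200 × 0.63 = $882,756
Disability exemption = min($76,000, 50% × $882,756) = min($76,000, $441,378) = $76,000 (dollar cap binds)
Taxable value = $882,756 − $139,000 − $76,000 = $667,756
City of Yardley: $667,756 × 0.00902 = $6,023.15912
Community College District: $667,756 × 0.00312 = $2,083.39872
Total = $8,106.55784

$8,107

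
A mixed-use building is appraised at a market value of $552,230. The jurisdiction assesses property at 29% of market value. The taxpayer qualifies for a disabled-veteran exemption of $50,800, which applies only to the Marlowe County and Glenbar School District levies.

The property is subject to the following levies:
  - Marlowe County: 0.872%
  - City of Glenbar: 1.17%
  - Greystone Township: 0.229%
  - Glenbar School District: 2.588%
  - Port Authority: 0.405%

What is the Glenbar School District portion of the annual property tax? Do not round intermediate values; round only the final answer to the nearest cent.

$2,829.89

Assessed value = $552,230 × 0.29 = $160,146.7
Glenbar School District taxable value = $160,146.7 − $50,800 = $109,346.7
Glenbar School District levy = $109,346.7 × 0.02588 = $2,829.892596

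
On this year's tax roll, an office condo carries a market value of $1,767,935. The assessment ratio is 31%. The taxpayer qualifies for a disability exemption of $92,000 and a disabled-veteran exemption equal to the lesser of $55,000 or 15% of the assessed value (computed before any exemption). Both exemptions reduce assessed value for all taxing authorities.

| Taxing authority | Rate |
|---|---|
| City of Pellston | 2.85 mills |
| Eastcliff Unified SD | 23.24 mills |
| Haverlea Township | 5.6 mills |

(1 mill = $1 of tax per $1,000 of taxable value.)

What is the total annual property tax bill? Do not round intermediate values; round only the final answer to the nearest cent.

Assessed value = $1,767,935 × 0.31 = $548,059.85
Disabled-veteran exemption = min($55,000, 15% × $548,059.85) = min($55,000, $82,208.9775) = $55,000 (dollar cap binds)
Taxable value = $548,059.85 − $92,000 − $55,000 = $401,059.85
City of Pellston: $401,059.85 × 0.00285 = $1,143.0205725
Eastcliff Unified SD: $401,059.85 × 0.02324 = $9,320.630914
Haverlea Township: $401,059.85 × 0.0056 = $2,245.93516
Total = $12,709.5866465

$12,709.59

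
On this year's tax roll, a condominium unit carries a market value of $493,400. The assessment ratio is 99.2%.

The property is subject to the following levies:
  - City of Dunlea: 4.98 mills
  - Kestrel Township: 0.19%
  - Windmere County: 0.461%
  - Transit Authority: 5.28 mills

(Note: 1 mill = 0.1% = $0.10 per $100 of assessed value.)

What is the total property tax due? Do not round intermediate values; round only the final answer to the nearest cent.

Assessed value = $493,400 × 0.992 = $489,452.8
City of Dunlea: $489,452.8 × 0.00498 = $2,437.474944
Kestrel Township: $489,452.8 × 0.0019 = $929.96032
Windmere County: $489,452.8 × 0.00461 = $2,256.377408
Transit Authority: $489,452.8 × 0.00528 = $2,584.310784
Total = $8,208.123456

$8,208.12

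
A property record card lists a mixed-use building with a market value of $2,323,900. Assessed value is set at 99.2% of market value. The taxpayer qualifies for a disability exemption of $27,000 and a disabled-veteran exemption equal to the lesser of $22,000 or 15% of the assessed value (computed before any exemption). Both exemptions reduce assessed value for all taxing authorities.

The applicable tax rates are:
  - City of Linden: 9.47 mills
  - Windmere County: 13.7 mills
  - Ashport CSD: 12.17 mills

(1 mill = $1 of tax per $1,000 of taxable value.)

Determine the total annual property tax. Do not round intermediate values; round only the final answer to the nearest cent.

Assessed value = $2,323,900 × 0.992 = $2,305,308.8
Disabled-veteran exemption = min($22,000, 15% × $2,305,308.8) = min($22,000, $345,796.32) = $22,000 (dollar cap binds)
Taxable value = $2,305,308.8 − $27,000 − $22,000 = $2,256,308.8
City of Linden: $2,256,308.8 × 0.00947 = $21,367.244336
Windmere County: $2,256,308.8 × 0.0137 = $30,911.43056
Ashport CSD: $2,256,308.8 × 0.01217 = $27,459.278096
Total = $79,737.952992

$79,737.95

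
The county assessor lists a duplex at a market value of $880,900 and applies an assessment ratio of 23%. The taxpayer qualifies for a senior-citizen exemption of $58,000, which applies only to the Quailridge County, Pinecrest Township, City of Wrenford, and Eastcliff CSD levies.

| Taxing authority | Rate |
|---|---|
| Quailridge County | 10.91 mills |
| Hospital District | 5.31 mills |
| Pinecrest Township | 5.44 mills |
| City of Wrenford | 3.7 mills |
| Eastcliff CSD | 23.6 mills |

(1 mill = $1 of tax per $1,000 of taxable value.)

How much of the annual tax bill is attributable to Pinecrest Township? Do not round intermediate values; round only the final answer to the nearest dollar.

Assessed value = $880,900 × 0.23 = $202,607
Pinecrest Township taxable value = $202,607 − $58,000 = $144,607
Pinecrest Township levy = $144,607 × 0.00544 = $786.66208

$787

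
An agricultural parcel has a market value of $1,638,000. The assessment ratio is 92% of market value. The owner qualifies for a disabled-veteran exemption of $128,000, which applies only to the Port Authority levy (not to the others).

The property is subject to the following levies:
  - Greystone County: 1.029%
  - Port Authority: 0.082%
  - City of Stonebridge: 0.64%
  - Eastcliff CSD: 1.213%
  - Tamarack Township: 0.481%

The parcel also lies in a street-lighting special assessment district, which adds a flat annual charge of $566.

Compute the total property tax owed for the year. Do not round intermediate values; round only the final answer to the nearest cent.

Assessed value = $1,638,000 × 0.92 = $1,506,960
Greystone County: $1,506,960 × 0.01029 = $15,506.6184
Port Authority: ($1,506,960 − $128,000) × 0.00082 = $1,378,960 × 0.00082 = $1,130.7472
City of Stonebridge: $1,506,960 × 0.0064 = $9,644.544
Eastcliff CSD: $1,506,960 × 0.01213 = $18,279.4248
Tamarack Township: $1,506,960 × 0.00481 = $7,248.4776
Levies subtotal = $51,809.812
Total = $51,809.812 + $566 = $52,375.812

$52,375.81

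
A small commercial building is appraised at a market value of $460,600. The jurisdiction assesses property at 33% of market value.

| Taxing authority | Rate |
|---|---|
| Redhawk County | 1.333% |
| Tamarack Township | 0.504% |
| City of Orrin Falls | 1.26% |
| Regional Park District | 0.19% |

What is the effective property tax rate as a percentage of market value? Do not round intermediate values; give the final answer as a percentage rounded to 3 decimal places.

Assessed value = $460,600 × 0.33 = $151,998
Redhawk County: $151,998 × 0.01333 = $2,026.13334
Tamarack Township: $151,998 × 0.00504 = $766.06992
City of Orrin Falls: $151,998 × 0.0126 = $1,915.1748
Regional Park District: $151,998 × 0.0019 = $288.7962
Total tax = $4,996.17426
Effective rate = $4,996.17426 ÷ $460,600 = 1.085% of market value

1.085%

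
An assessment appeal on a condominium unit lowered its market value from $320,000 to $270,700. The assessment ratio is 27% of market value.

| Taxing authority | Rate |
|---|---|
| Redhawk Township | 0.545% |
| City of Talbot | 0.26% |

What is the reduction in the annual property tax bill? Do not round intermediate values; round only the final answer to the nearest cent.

$107.15

Old assessed value = $320,000 × 0.27 = $86,400
New assessed value = $270,700 × 0.27 = $73,089
Combined rate = 0.00545 + 0.0026 = 0.00805
Old tax = $86,400 × 0.00805 = $695.52
New tax = $73,089 × 0.00805 = $588.36645
Reduction = $695.52 − $588.36645 = $107.15355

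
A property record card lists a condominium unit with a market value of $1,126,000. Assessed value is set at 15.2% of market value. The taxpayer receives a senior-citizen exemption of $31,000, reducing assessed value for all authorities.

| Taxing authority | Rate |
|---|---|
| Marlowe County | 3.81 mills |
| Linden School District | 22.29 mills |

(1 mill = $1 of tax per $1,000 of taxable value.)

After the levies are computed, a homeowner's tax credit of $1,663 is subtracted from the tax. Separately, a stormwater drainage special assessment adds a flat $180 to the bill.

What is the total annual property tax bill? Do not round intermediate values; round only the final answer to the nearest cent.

Assessed value = $1,126,000 × 0.152 = $171,152
Taxable value = $171,152 − $31,000 = $140,152
Marlowe County: $140,152 × 0.00381 = $533.97912
Linden School District: $140,152 × 0.02229 = $3,123.98808
Levies subtotal = $3,657.9672
After credit = $3,657.9672 − $1,663 = $1,994.9672
Total = $1,994.9672 + $180 = $2,174.9672

$2,174.97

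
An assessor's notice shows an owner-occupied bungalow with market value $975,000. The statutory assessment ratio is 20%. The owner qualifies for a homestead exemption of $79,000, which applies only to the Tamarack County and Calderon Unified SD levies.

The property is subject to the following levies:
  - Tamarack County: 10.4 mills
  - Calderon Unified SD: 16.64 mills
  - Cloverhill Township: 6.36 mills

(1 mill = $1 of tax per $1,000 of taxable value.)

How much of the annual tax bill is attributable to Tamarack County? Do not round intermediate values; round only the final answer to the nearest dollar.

$1,206

Assessed value = $975,000 × 0.2 = $195,000
Tamarack County taxable value = $195,000 − $79,000 = $116,000
Tamarack County levy = $116,000 × 0.0104 = $1,206.4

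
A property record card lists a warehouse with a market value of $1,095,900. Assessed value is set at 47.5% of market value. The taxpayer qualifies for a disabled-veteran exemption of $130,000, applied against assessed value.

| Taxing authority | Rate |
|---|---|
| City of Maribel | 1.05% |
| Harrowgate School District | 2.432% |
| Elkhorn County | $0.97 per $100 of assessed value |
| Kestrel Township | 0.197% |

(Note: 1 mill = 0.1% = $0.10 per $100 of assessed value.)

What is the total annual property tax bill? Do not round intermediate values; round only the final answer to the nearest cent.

$18,156.79

Assessed value = $1,095,900 × 0.475 = $520,552.5
Taxable value = $520,552.5 − $130,000 = $390,552.5
City of Maribel: $390,552.5 × 0.0105 = $4,100.80125
Harrowgate School District: $390,552.5 × 0.02432 = $9,498.2368
Elkhorn County: $390,552.5 × 0.0097 = $3,788.35925
Kestrel Township: $390,552.5 × 0.00197 = $769.388425
Total = $18,156.785725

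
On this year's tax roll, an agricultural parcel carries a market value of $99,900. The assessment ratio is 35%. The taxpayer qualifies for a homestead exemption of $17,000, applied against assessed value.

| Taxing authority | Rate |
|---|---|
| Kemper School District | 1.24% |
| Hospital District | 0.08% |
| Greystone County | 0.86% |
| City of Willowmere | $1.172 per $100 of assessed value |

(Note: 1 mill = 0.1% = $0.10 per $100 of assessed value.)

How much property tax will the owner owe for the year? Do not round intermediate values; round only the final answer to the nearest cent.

Assessed value = $99,900 × 0.35 = $34,965
Taxable value = $34,965 − $17,000 = $17,965
Kemper School District: $17,965 × 0.0124 = $222.766
Hospital District: $17,965 × 0.0008 = $14.372
Greystone County: $17,965 × 0.0086 = $154.499
City of Willowmere: $17,965 × 0.01172 = $210.5498
Total = $602.1868

$602.19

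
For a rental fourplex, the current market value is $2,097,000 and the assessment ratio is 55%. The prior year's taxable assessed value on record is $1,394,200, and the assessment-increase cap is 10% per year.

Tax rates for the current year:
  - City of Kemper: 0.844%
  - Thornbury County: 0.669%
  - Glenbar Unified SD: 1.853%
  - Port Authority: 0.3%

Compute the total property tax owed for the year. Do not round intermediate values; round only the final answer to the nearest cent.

$42,281.81

Uncapped assessed value = $2,097,000 × 0.55 = $1,153,350
Cap limit = $1,394,200 × 1.1 = $1,533,620
Taxable assessed value = min($1,153,350, $1,533,620) = $1,153,350 (cap does not bind)
City of Kemper: $1,153,350 × 0.00844 = $9,734.274
Thornbury County: $1,153,350 × 0.00669 = $7,715.9115
Glenbar Unified SD: $1,153,350 × 0.01853 = $21,371.5755
Port Authority: $1,153,350 × 0.003 = $3,460.05
Total = $42,281.811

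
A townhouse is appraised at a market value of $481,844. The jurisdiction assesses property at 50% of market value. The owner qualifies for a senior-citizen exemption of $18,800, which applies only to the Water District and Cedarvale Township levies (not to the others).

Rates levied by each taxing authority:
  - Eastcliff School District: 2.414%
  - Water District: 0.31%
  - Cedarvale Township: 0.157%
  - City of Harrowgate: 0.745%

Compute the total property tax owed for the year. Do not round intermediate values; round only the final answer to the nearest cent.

$8,648.04

Assessed value = $481,844 × 0.5 = $240,922
Eastcliff School District: $240,922 × 0.02414 = $5,815.85708
Water District: ($240,922 − $18,800) × 0.0031 = $222,122 × 0.0031 = $688.5782
Cedarvale Township: ($240,922 − $18,800) × 0.00157 = $222,122 × 0.00157 = $348.73154
City of Harrowgate: $240,922 × 0.00745 = $1,794.8689
Total = $8,648.03572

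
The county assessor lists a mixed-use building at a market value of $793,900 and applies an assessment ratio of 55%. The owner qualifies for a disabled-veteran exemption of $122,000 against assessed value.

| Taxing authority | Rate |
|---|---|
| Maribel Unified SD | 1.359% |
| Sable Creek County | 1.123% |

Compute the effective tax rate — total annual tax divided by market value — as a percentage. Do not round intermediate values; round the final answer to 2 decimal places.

0.98%

Assessed value = $793,900 × 0.55 = $436,645
Taxable value = $436,645 − $122,000 = $314,645
Maribel Unified SD: $314,645 × 0.01359 = $4,276.02555
Sable Creek County: $314,645 × 0.01123 = $3,533.46335
Total tax = $7,809.4889
Effective rate = $7,809.4889 ÷ $793,900 = 0.98% of market value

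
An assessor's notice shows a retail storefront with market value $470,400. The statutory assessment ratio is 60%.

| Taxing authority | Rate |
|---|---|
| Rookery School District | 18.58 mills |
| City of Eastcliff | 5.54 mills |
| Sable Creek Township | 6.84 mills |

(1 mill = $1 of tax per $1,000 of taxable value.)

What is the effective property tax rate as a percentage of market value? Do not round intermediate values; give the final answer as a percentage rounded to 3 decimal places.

Assessed value = $470,400 × 0.6 = $282,240
Rookery School District: $282,240 × 0.01858 = $5,244.0192
City of Eastcliff: $282,240 × 0.00554 = $1,563.6096
Sable Creek Township: $282,240 × 0.00684 = $1,930.5216
Total tax = $8,738.1504
Effective rate = $8,738.1504 ÷ $470,400 = 1.858% of market value

1.858%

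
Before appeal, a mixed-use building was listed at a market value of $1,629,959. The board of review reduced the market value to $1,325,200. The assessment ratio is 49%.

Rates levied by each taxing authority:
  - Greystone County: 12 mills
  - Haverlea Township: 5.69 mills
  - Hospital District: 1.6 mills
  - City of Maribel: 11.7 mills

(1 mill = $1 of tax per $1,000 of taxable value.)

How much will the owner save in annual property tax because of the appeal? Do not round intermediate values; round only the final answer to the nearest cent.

$4,627.80

Old assessed value = $1,629,959 × 0.49 = $798,679.91
New assessed value = $1,325,200 × 0.49 = $649,348
Combined rate = 0.012 + 0.00569 + 0.0016 + 0.0117 = 0.03099
Old tax = $798,679.91 × 0.03099 = $24,751.0904109
New tax = $649,348 × 0.03099 = $20,123.29452
Reduction = $24,751.0904109 − $20,123.29452 = $4,627.7958909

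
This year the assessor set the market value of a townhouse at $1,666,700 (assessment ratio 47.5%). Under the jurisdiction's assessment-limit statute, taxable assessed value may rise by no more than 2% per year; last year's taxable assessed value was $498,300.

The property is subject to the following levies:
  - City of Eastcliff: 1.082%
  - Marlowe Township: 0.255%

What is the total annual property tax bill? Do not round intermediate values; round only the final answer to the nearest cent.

$6,795.52

Uncapped assessed value = $1,666,700 × 0.475 = $791,682.5
Cap limit = $498,300 × 1.02 = $508,266
Taxable assessed value = min($791,682.5, $508,266) = $508,266 (cap binds)
City of Eastcliff: $508,266 × 0.01082 = $5,499.43812
Marlowe Township: $508,266 × 0.00255 = $1,296.0783
Total = $6,795.51642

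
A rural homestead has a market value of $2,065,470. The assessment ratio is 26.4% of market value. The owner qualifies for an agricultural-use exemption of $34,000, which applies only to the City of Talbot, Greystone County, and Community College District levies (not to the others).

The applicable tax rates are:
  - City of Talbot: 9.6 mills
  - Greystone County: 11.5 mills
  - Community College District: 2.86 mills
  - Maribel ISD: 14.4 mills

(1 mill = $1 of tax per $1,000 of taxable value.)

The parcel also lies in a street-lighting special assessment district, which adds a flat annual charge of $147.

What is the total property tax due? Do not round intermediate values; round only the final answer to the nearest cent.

Assessed value = $2,065,470 × 0.264 = $545,284.08
City of Talbot: ($545,284.08 − $34,000) × 0.0096 = $511,284.08 × 0.0096 = $4,908.327168
Greystone County: ($545,284.08 − $34,000) × 0.0115 = $511,284.08 × 0.0115 = $5,879.76692
Community College District: ($545,284.08 − $34,000) × 0.00286 = $511,284.08 × 0.00286 = $1,462.2724688
Maribel ISD: $545,284.08 × 0.0144 = $7,852.090752
Levies subtotal = $20,102.4573088
Total = $20,102.4573088 + $147 = $20,249.4573088

$20,249.46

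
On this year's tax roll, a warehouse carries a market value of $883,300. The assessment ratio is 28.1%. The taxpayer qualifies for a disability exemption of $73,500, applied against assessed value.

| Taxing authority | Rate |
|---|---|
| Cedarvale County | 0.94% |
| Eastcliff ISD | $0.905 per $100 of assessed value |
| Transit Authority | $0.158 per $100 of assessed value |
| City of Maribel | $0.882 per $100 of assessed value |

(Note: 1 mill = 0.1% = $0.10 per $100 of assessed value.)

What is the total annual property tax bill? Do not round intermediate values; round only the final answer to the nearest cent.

Assessed value = $883,300 × 0.281 = $248,207.3
Taxable value = $248,207.3 − $73,500 = $174,707.3
Cedarvale County: $174,707.3 × 0.0094 = $1,642.24862
Eastcliff ISD: $174,707.3 × 0.00905 = $1,581.101065
Transit Authority: $174,707.3 × 0.00158 = $276.037534
City of Maribel: $174,707.3 × 0.00882 = $1,540.918386
Total = $5,040.305605

$5,040.31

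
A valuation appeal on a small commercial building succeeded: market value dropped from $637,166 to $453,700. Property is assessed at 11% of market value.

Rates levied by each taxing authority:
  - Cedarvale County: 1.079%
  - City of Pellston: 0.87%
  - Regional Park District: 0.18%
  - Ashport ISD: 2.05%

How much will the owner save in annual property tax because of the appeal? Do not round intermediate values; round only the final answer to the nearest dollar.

$843

Old assessed value = $637,166 × 0.11 = $70,088.26
New assessed value = $453,700 × 0.11 = $49,907
Combined rate = 0.01079 + 0.0087 + 0.0018 + 0.0205 = 0.04179
Old tax = $70,088.26 × 0.04179 = $2,928.9883854
New tax = $49,907 × 0.04179 = $2,085.61353
Reduction = $2,928.9883854 − $2,085.61353 = $843.3748554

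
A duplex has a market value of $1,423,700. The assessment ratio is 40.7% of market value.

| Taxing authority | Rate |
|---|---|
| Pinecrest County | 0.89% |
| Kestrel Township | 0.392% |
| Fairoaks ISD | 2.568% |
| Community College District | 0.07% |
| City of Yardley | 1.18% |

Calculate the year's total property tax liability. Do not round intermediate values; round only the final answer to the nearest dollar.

Assessed value = $1,423,700 × 0.407 = $579,445.9
Pinecrest County: $579,445.9 × 0.0089 = $5,157.06851
Kestrel Township: $579,445.9 × 0.00392 = $2,271.427928
Fairoaks ISD: $579,445.9 × 0.02568 = $14,880.170712
Community College District: $579,445.9 × 0.0007 = $405.61213
City of Yardley: $579,445.9 × 0.0118 = $6,837.46162
Total = $5,157.06851 + $2,271.427928 + $14,880.170712 + $405.61213 + $6,837.46162 = $29,551.7409

$29,552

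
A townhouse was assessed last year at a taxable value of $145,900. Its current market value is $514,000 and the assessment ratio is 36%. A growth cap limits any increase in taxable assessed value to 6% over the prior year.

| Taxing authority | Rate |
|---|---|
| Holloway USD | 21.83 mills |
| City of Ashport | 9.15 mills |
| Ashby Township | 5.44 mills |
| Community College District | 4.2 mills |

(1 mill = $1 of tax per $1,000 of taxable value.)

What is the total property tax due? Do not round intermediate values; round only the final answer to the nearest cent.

Uncapped assessed value = $514,000 × 0.36 = $185,040
Cap limit = $145,900 × 1.06 = $154,654
Taxable assessed value = min($185,040, $154,654) = $154,654 (cap binds)
Holloway USD: $154,654 × 0.02183 = $3,376.09682
City of Ashport: $154,654 × 0.00915 = $1,415.0841
Ashby Township: $154,654 × 0.00544 = $841.31776
Community College District: $154,654 × 0.0042 = $649.5468
Total = $6,282.04548

$6,282.05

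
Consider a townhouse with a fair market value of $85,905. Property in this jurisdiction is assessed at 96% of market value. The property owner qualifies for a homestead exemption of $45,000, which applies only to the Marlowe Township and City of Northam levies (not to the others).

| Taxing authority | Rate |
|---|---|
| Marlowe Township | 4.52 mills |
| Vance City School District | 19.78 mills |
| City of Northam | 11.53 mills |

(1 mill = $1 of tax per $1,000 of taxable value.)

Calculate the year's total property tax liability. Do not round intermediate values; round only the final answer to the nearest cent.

$2,232.61

Assessed value = $85,905 × 0.96 = $82,468.8
Marlowe Township: ($82,468.8 − $45,000) × 0.00452 = $37,468.8 × 0.00452 = $169.358976
Vance City School District: $82,468.8 × 0.01978 = $1,631.232864
City of Northam: ($82,468.8 − $45,000) × 0.01153 = $37,468.8 × 0.01153 = $432.015264
Total = $2,232.607104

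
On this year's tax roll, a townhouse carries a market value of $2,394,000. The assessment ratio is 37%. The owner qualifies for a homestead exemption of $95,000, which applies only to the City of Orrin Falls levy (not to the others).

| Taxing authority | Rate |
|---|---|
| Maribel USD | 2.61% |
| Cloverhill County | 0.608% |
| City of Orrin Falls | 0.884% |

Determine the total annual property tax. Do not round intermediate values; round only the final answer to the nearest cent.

$35,494.90

Assessed value = $2,394,000 × 0.37 = $885,780
Maribel USD: $885,780 × 0.0261 = $23,118.858
Cloverhill County: $885,780 × 0.00608 = $5,385.5424
City of Orrin Falls: ($885,780 − $95,000) × 0.00884 = $790,780 × 0.00884 = $6,990.4952
Total = $35,494.8956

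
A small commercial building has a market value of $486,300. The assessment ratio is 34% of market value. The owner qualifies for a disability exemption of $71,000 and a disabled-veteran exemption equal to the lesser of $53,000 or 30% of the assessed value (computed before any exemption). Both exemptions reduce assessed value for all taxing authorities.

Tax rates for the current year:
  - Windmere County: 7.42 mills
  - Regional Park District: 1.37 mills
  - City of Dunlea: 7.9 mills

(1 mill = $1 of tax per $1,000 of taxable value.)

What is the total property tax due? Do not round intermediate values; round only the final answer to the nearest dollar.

Assessed value = $486,300 × 0.34 = $165,342
Disabled-veteran exemption = min($53,000, 30% × $165,342) = min($53,000, $49,602.6) = $49,602.6 (percentage binds)
Taxable value = $165,342 − $71,000 − $49,602.6 = $44,739.4
Windmere County: $44,739.4 × 0.00742 = $331.966348
Regional Park District: $44,739.4 × 0.00137 = $61.292978
City of Dunlea: $44,739.4 × 0.0079 = $353.44126
Total = $746.700586

$747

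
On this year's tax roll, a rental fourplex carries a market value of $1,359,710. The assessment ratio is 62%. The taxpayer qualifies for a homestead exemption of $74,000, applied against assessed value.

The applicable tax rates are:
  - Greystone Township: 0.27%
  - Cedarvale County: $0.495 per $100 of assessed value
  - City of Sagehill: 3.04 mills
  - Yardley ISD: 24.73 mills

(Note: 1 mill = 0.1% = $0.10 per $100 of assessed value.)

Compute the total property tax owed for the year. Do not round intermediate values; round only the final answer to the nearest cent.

$27,238.70

Assessed value = $1,359,710 × 0.62 = $843,020.2
Taxable value = $843,020.2 − $74,000 = $769,020.2
Greystone Township: $769,020.2 × 0.0027 = $2,076.35454
Cedarvale County: $769,020.2 × 0.00495 = $3,806.64999
City of Sagehill: $769,020.2 × 0.00304 = $2,337.821408
Yardley ISD: $769,020.2 × 0.02473 = $19,017.869546
Total = $27,238.695484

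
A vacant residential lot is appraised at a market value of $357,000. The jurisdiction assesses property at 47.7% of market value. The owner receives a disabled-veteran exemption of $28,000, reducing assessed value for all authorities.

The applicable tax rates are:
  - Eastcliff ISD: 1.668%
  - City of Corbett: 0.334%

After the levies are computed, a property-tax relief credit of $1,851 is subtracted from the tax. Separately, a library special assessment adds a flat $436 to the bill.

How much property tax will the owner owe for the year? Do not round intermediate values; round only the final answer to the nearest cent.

Assessed value = $357,000 × 0.477 = $170,289
Taxable value = $170,289 − $28,000 = $142,289
Eastcliff ISD: $142,289 × 0.01668 = $2,373.38052
City of Corbett: $142,289 × 0.00334 = $475.24526
Levies subtotal = $2,848.62578
After credit = $2,848.62578 − $1,851 = $997.62578
Total = $997.62578 + $436 = $1,433.62578

$1,433.63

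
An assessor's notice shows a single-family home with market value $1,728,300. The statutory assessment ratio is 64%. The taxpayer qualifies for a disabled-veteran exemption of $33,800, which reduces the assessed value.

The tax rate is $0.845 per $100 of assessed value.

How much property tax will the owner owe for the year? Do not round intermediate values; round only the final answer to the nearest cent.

Assessed value = $1,728,300 × 0.64 = $1,106,112
Taxable value = $1,106,112 − $33,800 = $1,072,312
Tax = $1,072,312 × 0.00845 = $9,061.0364

$9,061.04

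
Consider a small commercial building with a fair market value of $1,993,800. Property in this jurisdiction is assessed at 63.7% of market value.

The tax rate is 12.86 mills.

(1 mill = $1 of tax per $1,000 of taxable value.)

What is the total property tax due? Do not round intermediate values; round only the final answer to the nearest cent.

Assessed value = $1,993,800 × 0.637 = $1,270,050.6
Tax = $1,270,050.6 × 0.01286 = $16,332.850716

$16,332.85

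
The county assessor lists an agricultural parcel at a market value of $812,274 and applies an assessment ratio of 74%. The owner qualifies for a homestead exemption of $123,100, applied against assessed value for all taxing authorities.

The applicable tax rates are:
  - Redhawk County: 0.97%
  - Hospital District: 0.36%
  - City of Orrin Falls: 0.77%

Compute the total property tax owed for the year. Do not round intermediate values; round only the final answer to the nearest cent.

Assessed value = $812,274 × 0.74 = $601,082.76
Taxable value = $601,082.76 − $123,100 = $477,982.76
Redhawk County: $477,982.76 × 0.0097 = $4,636.432772
Hospital District: $477,982.76 × 0.0036 = $1,720.737936
City of Orrin Falls: $477,982.76 × 0.0077 = $3,680.467252
Total = $4,636.432772 + $1,720.737936 + $3,680.467252 = $10,037.63796

$10,037.64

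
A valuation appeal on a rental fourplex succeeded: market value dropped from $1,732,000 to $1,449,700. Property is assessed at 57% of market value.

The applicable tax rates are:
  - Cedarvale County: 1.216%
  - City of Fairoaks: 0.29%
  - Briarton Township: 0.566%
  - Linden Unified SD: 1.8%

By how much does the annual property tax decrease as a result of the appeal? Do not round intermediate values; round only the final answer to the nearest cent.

Old assessed value = $1,732,000 × 0.57 = $987,240
New assessed value = $1,449,700 × 0.57 = $826,329
Combined rate = 0.01216 + 0.0029 + 0.00566 + 0.018 = 0.03872
Old tax = $987,240 × 0.03872 = $38,225.9328
New tax = $826,329 × 0.03872 = $31,995.45888
Reduction = $38,225.9328 − $31,995.45888 = $6,230.47392

$6,230.47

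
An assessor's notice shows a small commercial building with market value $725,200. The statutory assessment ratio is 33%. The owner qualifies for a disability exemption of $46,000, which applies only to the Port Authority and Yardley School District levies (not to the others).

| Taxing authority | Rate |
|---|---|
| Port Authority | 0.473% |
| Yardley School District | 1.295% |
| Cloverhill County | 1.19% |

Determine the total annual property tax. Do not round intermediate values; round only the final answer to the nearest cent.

$6,265.69

Assessed value = $725,200 × 0.33 = $239,316
Port Authority: ($239,316 − $46,000) × 0.00473 = $193,316 × 0.00473 = $914.38468
Yardley School District: ($239,316 − $46,000) × 0.01295 = $193,316 × 0.01295 = $2,503.4422
Cloverhill County: $239,316 × 0.0119 = $2,847.8604
Total = $6,265.68728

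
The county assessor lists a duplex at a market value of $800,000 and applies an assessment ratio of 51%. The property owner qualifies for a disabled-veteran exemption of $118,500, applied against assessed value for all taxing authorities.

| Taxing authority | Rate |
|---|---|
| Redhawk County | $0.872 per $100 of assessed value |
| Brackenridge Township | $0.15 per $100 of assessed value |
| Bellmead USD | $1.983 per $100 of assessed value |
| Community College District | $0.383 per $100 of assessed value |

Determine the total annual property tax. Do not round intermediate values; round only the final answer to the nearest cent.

$9,808.26

Assessed value = $800,000 × 0.51 = $408,000
Taxable value = $408,000 − $118,500 = $289,500
Redhawk County: $289,500 × 0.00872 = $2,524.44
Brackenridge Township: $289,500 × 0.0015 = $434.25
Bellmead USD: $289,500 × 0.01983 = $5,740.785
Community College District: $289,500 × 0.00383 = $1,108.785
Total = $2,524.44 + $434.25 + $5,740.785 + $1,108.785 = $9,808.26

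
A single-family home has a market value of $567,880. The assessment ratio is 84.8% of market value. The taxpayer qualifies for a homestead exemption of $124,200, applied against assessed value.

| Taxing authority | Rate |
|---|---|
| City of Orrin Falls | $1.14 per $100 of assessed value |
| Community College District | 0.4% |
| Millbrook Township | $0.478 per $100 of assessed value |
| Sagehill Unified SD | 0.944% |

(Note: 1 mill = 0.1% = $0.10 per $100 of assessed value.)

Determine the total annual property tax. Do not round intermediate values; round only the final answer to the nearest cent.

Assessed value = $567,880 × 0.848 = $481,562.24
Taxable value = $481,562.24 − $124,200 = $357,362.24
City of Orrin Falls: $357,362.24 × 0.0114 = $4,073.929536
Community College District: $357,362.24 × 0.004 = $1,429.44896
Millbrook Township: $357,362.24 × 0.00478 = $1,708.1915072
Sagehill Unified SD: $357,362.24 × 0.00944 = $3,373.4995456
Total = $10,585.0695488

$10,585.07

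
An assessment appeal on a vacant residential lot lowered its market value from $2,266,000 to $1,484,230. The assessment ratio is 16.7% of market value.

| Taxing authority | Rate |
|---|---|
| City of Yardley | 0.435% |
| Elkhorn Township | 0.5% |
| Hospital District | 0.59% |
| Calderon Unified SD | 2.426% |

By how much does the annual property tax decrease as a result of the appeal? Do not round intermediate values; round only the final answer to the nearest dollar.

$5,158

Old assessed value = $2,266,000 × 0.167 = $378,422
New assessed value = $1,484,230 × 0.167 = $247,866.41
Combined rate = 0.00435 + 0.005 + 0.0059 + 0.02426 = 0.03951
Old tax = $378,422 × 0.03951 = $14,951.45322
New tax = $247,866.41 × 0.03951 = $9,793.2018591
Reduction = $14,951.45322 − $9,793.2018591 = $5,158.2513609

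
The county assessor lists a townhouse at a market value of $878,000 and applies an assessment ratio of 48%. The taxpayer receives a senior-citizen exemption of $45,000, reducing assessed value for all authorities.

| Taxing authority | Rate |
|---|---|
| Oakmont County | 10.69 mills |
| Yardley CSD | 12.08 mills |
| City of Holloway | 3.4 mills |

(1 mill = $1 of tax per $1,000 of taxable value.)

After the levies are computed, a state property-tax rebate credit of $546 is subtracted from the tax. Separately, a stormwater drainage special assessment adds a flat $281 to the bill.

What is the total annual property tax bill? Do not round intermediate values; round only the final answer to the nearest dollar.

$9,586

Assessed value = $878,000 × 0.48 = $421,440
Taxable value = $421,440 − $45,000 = $376,440
Oakmont County: $376,440 × 0.01069 = $4,024.1436
Yardley CSD: $376,440 × 0.01208 = $4,547.3952
City of Holloway: $376,440 × 0.0034 = $1,279.896
Levies subtotal = $9,851.4348
After credit = $9,851.4348 − $546 = $9,305.4348
Total = $9,305.4348 + $281 = $9,586.4348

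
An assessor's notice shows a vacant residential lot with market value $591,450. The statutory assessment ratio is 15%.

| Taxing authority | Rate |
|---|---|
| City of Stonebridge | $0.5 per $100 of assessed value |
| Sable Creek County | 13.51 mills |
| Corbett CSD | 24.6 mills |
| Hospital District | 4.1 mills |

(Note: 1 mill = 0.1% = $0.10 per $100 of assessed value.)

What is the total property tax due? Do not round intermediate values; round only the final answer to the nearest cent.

Assessed value = $591,450 × 0.15 = $88,717.5
City of Stonebridge: $88,717.5 × 0.005 = $443.5875
Sable Creek County: $88,717.5 × 0.01351 = $1,198.573425
Corbett CSD: $88,717.5 × 0.0246 = $2,182.4505
Hospital District: $88,717.5 × 0.0041 = $363.74175
Total = $4,188.353175

$4,188.35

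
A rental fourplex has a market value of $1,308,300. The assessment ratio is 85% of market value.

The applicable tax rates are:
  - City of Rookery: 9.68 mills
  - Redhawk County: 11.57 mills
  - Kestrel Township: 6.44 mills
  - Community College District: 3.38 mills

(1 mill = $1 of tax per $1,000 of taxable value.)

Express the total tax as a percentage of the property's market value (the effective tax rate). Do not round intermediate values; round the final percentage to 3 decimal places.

Assessed value = $1,308,300 × 0.85 = $1,112,055
City of Rookery: $1,112,055 × 0.00968 = $10,764.6924
Redhawk County: $1,112,055 × 0.01157 = $12,866.47635
Kestrel Township: $1,112,055 × 0.00644 = $7,161.6342
Community College District: $1,112,055 × 0.00338 = $3,758.7459
Total tax = $34,551.54885
Effective rate = $34,551.54885 ÷ $1,308,300 = 2.641% of market value

2.641%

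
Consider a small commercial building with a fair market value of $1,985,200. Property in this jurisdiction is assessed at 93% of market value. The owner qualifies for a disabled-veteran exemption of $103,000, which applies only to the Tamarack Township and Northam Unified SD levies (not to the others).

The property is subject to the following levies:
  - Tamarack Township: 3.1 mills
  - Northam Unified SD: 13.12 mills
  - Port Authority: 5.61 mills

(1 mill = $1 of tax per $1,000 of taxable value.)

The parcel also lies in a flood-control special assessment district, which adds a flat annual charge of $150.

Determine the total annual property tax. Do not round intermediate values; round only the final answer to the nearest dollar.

Assessed value = $1,985,200 × 0.93 = $1,846,236
Tamarack Township: ($1,846,236 − $103,000) × 0.0031 = $1,743,236 × 0.0031 = $5,404.0316
Northam Unified SD: ($1,846,236 − $103,000) × 0.01312 = $1,743,236 × 0.01312 = $22,871.25632
Port Authority: $1,846,236 × 0.00561 = $10,357.38396
Levies subtotal = $38,632.67188
Total = $38,632.67188 + $150 = $38,782.67188

$38,783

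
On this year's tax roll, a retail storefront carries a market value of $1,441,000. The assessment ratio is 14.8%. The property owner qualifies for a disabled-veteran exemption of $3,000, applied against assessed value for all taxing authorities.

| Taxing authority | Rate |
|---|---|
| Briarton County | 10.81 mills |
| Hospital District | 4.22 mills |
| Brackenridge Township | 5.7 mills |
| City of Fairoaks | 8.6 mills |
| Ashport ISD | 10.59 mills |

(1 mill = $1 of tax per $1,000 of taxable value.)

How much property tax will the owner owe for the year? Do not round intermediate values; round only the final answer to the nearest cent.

$8,393.90

Assessed value = $1,441,000 × 0.148 = $213,268
Taxable value = $213,268 − $3,000 = $210,268
Briarton County: $210,268 × 0.01081 = $2,272.99708
Hospital District: $210,268 × 0.00422 = $887.33096
Brackenridge Township: $210,268 × 0.0057 = $1,198.5276
City of Fairoaks: $210,268 × 0.0086 = $1,808.3048
Ashport ISD: $210,268 × 0.01059 = $2,226.73812
Total = $2,272.99708 + $887.33096 + $1,198.5276 + $1,808.3048 + $2,226.73812 = $8,393.89856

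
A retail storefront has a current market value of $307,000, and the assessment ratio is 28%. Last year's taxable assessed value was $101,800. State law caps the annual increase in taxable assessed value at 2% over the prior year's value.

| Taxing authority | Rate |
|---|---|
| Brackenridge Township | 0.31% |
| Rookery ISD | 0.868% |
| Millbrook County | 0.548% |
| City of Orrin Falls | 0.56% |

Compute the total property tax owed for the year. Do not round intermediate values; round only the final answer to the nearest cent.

Uncapped assessed value = $307,000 × 0.28 = $85,960
Cap limit = $101,800 × 1.02 = $103,836
Taxable assessed value = min($85,960, $103,836) = $85,960 (cap does not bind)
Brackenridge Township: $85,960 × 0.0031 = $266.476
Rookery ISD: $85,960 × 0.00868 = $746.1328
Millbrook County: $85,960 × 0.00548 = $471.0608
City of Orrin Falls: $85,960 × 0.0056 = $481.376
Total = $1,965.0456

$1,965.05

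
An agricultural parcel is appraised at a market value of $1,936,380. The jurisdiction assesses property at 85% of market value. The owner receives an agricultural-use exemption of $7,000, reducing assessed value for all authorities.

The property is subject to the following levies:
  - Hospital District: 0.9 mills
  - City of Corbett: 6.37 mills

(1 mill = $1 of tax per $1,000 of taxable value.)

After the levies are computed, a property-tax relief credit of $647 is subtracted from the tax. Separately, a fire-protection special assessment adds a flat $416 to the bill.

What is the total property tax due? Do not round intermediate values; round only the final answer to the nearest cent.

Assessed value = $1,936,380 × 0.85 = $1,645,923
Taxable value = $1,645,923 − $7,000 = $1,638,923
Hospital District: $1,638,923 × 0.0009 = $1,475.0307
City of Corbett: $1,638,923 × 0.00637 = $10,439.93951
Levies subtotal = $11,914.97021
After credit = $11,914.97021 − $647 = $11,267.97021
Total = $11,267.97021 + $416 = $11,683.97021

$11,683.97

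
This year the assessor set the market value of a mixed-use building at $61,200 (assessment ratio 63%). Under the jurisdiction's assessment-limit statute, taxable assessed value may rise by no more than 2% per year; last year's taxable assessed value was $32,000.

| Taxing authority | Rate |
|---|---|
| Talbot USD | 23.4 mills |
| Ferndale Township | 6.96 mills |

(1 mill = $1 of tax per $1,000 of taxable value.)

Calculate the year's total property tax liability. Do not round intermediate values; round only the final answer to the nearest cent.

Uncapped assessed value = $61,200 × 0.63 = $38,556
Cap limit = $32,000 × 1.02 = $32,640
Taxable assessed value = min($38,556, $32,640) = $32,640 (cap binds)
Talbot USD: $32,640 × 0.0234 = $763.776
Ferndale Township: $32,640 × 0.00696 = $227.1744
Total = $990.9504

$990.95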